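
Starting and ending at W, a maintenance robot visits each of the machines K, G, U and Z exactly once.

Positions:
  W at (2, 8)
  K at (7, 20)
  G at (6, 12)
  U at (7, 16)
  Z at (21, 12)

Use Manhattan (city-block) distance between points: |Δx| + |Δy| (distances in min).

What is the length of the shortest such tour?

W-K-G-U-Z-W: 17+9+5+18+23 = 72
W-K-G-Z-U-W: 17+9+15+18+13 = 72
W-K-U-G-Z-W: 17+4+5+15+23 = 64
W-K-U-Z-G-W: 17+4+18+15+8 = 62
W-K-Z-G-U-W: 17+22+15+5+13 = 72
W-K-Z-U-G-W: 17+22+18+5+8 = 70
W-G-K-U-Z-W: 8+9+4+18+23 = 62
W-G-K-Z-U-W: 8+9+22+18+13 = 70
W-G-U-K-Z-W: 8+5+4+22+23 = 62
W-G-Z-K-U-W: 8+15+22+4+13 = 62
W-U-K-G-Z-W: 13+4+9+15+23 = 64
W-U-G-K-Z-W: 13+5+9+22+23 = 72
The minimum is 62.
One optimal route: W → K → U → Z → G → W (or its reverse).

62 min — the shortest possible round trip.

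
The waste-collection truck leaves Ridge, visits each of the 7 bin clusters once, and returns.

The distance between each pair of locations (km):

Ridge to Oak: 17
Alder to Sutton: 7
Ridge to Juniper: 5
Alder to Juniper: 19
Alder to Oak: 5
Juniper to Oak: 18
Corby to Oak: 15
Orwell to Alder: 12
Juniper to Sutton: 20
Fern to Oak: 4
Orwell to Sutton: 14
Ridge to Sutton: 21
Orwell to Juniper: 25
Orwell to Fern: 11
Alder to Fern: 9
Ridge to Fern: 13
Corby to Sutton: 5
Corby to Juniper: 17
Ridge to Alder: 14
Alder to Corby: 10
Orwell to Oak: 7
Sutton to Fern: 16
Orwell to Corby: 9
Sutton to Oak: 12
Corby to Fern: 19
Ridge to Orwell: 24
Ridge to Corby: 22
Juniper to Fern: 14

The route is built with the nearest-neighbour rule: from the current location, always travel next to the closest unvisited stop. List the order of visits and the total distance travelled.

Nearest-neighbour total = 73 km; route Ridge → Juniper → Fern → Oak → Alder → Sutton → Corby → Orwell → Ridge.

Ridge → [Juniper:5 / Fern:13 / Alder:14 / Oak:17 / Sutton:21 / Corby:22 / Orwell:24] → Juniper (5)
Juniper → [Fern:14 / Corby:17 / Oak:18 / Alder:19 / Sutton:20 / Orwell:25] → Fern (14)
Fern → [Oak:4 / Alder:9 / Orwell:11 / Sutton:16 / Corby:19] → Oak (4)
Oak → [Alder:5 / Orwell:7 / Sutton:12 / Corby:15] → Alder (5)
Alder → [Sutton:7 / Corby:10 / Orwell:12] → Sutton (7)
Sutton → [Corby:5 / Orwell:14] → Corby (5)
Corby → [Orwell:9] → Orwell (9)
Return Orwell→Ridge: 24.
Total = 5 + 14 + 4 + 5 + 7 + 5 + 9 + 24 = 73.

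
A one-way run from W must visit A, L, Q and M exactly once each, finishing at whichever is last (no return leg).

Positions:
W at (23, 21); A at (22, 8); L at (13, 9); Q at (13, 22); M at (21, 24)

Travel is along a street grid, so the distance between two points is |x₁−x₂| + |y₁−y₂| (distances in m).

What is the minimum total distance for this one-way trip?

38 m — the minimum one-way total.

There are 4! = 24 possible orderings.
W→A→L→Q→M: 14+10+13+10 = 47
W→A→L→M→Q: 14+10+23+10 = 57
W→A→Q→L→M: 14+23+13+23 = 73
W→A→Q→M→L: 14+23+10+23 = 70
W→A→M→L→Q: 14+17+23+13 = 67
W→A→M→Q→L: 14+17+10+13 = 54
W→L→A→Q→M: 22+10+23+10 = 65
W→L→A→M→Q: 22+10+17+10 = 59
W→L→Q→A→M: 22+13+23+17 = 75
W→L→Q→M→A: 22+13+10+17 = 62
W→L→M→A→Q: 22+23+17+23 = 85
W→L→M→Q→A: 22+23+10+23 = 78
W→Q→A→L→M: 11+23+10+23 = 67
W→Q→A→M→L: 11+23+17+23 = 74
… (10 more)
W→M→Q→L→A: 5+10+13+10 = 38  ← best
The minimum is 38.
One shortest path: W → M → Q → L → A.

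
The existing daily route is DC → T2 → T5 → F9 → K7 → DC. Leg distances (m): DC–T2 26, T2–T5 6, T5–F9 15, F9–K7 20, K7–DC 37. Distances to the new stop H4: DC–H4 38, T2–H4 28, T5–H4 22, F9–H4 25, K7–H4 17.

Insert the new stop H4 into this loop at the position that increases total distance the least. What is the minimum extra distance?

Adding 18 m by placing H4 on the K7–DC leg.

Insertion cost between consecutive stops i–j is d(i,H4) + d(H4,j) − d(i,j):
  between DC and T2: 38 + 28 − 26 = 40
  between T2 and T5: 28 + 22 − 6 = 44
  between T5 and F9: 22 + 25 − 15 = 32
  between F9 and K7: 25 + 17 − 20 = 22
  between K7 and DC: 17 + 38 − 37 = 18
Cheapest insertion is between K7 and DC, adding 18.
New total = 104 + 18 = 122.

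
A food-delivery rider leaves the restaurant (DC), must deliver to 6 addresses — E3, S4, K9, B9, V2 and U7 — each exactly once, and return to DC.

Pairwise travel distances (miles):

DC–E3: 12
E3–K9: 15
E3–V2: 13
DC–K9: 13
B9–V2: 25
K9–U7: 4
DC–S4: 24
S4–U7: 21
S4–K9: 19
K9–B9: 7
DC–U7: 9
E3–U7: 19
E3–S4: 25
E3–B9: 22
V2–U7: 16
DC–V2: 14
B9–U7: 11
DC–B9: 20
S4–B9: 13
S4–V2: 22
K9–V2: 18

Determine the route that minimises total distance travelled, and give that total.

80 miles — the shortest possible round trip.

There are 360 distinct closed tours to check (reversals are equivalent).
DC→E3→S4→K9→B9→V2→U7→DC: 12+25+19+7+25+16+9 = 113
DC→E3→S4→K9→B9→U7→V2→DC: 12+25+19+7+11+16+14 = 104
DC→E3→S4→K9→V2→B9→U7→DC: 12+25+19+18+25+11+9 = 119
DC→E3→S4→K9→V2→U7→B9→DC: 12+25+19+18+16+11+20 = 121
DC→E3→S4→K9→U7→B9→V2→DC: 12+25+19+4+11+25+14 = 110
DC→E3→S4→K9→U7→V2→B9→DC: 12+25+19+4+16+25+20 = 121
DC→E3→S4→B9→K9→V2→U7→DC: 12+25+13+7+18+16+9 = 100
DC→E3→S4→B9→K9→U7→V2→DC: 12+25+13+7+4+16+14 = 91
… (352 more)
DC→E3→V2→S4→B9→K9→U7→DC: 12+13+22+13+7+4+9 = 80  ← best
The minimum is 80.
One optimal route: DC → E3 → V2 → S4 → B9 → K9 → U7 → DC (or its reverse).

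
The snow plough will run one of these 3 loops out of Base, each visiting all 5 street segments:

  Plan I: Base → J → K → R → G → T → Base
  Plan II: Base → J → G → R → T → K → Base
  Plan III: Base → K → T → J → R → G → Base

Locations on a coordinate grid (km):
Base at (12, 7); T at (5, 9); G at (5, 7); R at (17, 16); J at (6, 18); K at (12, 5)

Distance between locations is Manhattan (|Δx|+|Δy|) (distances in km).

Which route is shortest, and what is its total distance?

Plan I: 17 + 19 + 16 + 21 + 2 + 9 = 84
Plan II: 17 + 12 + 21 + 19 + 11 + 2 = 82
Plan III: 2 + 11 + 10 + 13 + 21 + 7 = 64

64 km — Plan III is the shortest.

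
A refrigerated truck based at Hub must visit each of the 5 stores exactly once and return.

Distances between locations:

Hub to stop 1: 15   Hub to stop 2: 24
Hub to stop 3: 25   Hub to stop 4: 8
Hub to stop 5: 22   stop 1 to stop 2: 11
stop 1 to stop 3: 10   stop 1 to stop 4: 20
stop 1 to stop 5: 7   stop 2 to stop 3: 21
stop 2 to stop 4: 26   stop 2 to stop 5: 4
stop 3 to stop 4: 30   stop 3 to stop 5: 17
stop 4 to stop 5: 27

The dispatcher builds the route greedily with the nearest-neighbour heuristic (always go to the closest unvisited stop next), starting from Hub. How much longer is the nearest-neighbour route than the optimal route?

From Hub: stop 4=8, stop 1=15, stop 5=22, stop 2=24, stop 3=25 → choose stop 4 (8).
From stop 4: stop 1=20, stop 2=26, stop 5=27, stop 3=30 → choose stop 1 (20).
From stop 1: stop 5=7, stop 3=10, stop 2=11 → choose stop 5 (7).
From stop 5: stop 2=4, stop 3=17 → choose stop 2 (4).
From stop 2: stop 3=21 → choose stop 3 (21).
NN route Hub → stop 4 → stop 1 → stop 5 → stop 2 → stop 3 → Hub costs 85.
Optimal: Hub → stop 1 → stop 3 → stop 5 → stop 2 → stop 4 → Hub costs 80 (by enumerating all 60 distinct tours).
Excess = 85 − 80 = 5.

The nearest-neighbour route is 5 longer than optimal.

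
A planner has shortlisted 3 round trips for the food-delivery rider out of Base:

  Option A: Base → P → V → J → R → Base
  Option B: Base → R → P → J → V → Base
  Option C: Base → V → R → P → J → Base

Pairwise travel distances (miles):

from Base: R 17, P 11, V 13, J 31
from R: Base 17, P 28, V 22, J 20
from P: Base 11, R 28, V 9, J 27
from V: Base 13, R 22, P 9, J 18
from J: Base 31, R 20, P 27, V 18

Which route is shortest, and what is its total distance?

Option A: 11 + 9 + 18 + 20 + 17 = 75
Option B: 17 + 28 + 27 + 18 + 13 = 103
Option C: 13 + 22 + 28 + 27 + 31 = 121

75 miles — Option A is the shortest.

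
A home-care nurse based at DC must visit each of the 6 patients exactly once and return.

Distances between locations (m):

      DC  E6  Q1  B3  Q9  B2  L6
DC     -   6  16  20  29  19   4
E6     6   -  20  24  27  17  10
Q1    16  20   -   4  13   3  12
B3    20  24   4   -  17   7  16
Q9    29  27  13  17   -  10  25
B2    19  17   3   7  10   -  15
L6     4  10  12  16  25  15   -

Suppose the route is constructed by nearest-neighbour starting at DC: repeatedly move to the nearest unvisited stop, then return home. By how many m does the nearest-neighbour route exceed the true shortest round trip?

From DC: L6=4, E6=6, Q1=16, B2=19, B3=20, Q9=29 → choose L6 (4).
From L6: E6=10, Q1=12, B2=15, B3=16, Q9=25 → choose E6 (10).
From E6: B2=17, Q1=20, B3=24, Q9=27 → choose B2 (17).
From B2: Q1=3, B3=7, Q9=10 → choose Q1 (3).
From Q1: B3=4, Q9=13 → choose B3 (4).
From B3: Q9=17 → choose Q9 (17).
NN route DC → L6 → E6 → B2 → Q1 → B3 → Q9 → DC costs 84.
Optimal: DC → E6 → Q9 → B2 → Q1 → B3 → L6 → DC costs 70 (by enumerating all 360 distinct tours).
Excess = 84 − 70 = 14.

Excess over optimum: 14 m.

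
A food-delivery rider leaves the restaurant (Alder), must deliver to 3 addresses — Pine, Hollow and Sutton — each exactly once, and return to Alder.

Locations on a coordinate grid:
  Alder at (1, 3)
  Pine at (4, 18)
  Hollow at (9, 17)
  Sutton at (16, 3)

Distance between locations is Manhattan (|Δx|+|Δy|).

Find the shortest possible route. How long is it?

Alder→Pine→Hollow→Sutton→Alder: 18+6+21+15 = 60
Alder→Pine→Sutton→Hollow→Alder: 18+27+21+22 = 88
Alder→Hollow→Pine→Sutton→Alder: 22+6+27+15 = 70
The minimum is 60.
One optimal route: Alder → Pine → Hollow → Sutton → Alder (or its reverse).

Shortest round trip = 60.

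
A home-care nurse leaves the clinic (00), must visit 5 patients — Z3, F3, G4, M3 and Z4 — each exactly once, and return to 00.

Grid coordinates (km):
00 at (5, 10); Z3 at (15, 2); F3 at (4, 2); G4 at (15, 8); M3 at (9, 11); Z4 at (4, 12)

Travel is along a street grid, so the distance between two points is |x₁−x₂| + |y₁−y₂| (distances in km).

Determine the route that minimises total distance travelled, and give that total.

Minimum total distance: 44 km.

There are 60 distinct closed tours to check (reversals are equivalent).
00 - Z3 - F3 - G4 - M3 - Z4 - 00: 18+11+17+9+6+3 = 64
00 - Z3 - F3 - G4 - Z4 - M3 - 00: 18+11+17+15+6+5 = 72
00 - Z3 - F3 - M3 - G4 - Z4 - 00: 18+11+14+9+15+3 = 70
00 - Z3 - F3 - M3 - Z4 - G4 - 00: 18+11+14+6+15+12 = 76
00 - Z3 - F3 - Z4 - G4 - M3 - 00: 18+11+10+15+9+5 = 68
00 - Z3 - F3 - Z4 - M3 - G4 - 00: 18+11+10+6+9+12 = 66
00 - Z3 - G4 - F3 - M3 - Z4 - 00: 18+6+17+14+6+3 = 64
00 - Z3 - G4 - F3 - Z4 - M3 - 00: 18+6+17+10+6+5 = 62
00 - Z3 - G4 - M3 - F3 - Z4 - 00: 18+6+9+14+10+3 = 60
00 - Z3 - G4 - M3 - Z4 - F3 - 00: 18+6+9+6+10+9 = 58
00 - Z3 - G4 - Z4 - F3 - M3 - 00: 18+6+15+10+14+5 = 68
00 - Z3 - G4 - Z4 - M3 - F3 - 00: 18+6+15+6+14+9 = 68
00 - Z3 - M3 - F3 - G4 - Z4 - 00: 18+15+14+17+15+3 = 82
00 - Z3 - M3 - F3 - Z4 - G4 - 00: 18+15+14+10+15+12 = 84
… (46 more)
00 - F3 - Z3 - G4 - M3 - Z4 - 00: 9+11+6+9+6+3 = 44  ← best
The minimum is 44.
One optimal route: 00 → F3 → Z3 → G4 → M3 → Z4 → 00 (or its reverse).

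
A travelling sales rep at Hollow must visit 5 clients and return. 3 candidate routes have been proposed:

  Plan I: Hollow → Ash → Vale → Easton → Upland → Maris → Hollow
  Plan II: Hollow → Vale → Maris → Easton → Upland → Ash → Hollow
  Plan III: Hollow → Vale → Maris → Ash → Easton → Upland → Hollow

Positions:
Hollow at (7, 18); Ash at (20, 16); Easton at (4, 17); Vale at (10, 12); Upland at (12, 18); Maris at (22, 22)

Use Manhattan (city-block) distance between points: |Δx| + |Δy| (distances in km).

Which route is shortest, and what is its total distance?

Plan I: 15 + 14 + 11 + 9 + 14 + 19 = 82
Plan II: 9 + 22 + 23 + 9 + 10 + 15 = 88
Plan III: 9 + 22 + 8 + 17 + 9 + 5 = 70

Shortest is Plan III, total 70 km.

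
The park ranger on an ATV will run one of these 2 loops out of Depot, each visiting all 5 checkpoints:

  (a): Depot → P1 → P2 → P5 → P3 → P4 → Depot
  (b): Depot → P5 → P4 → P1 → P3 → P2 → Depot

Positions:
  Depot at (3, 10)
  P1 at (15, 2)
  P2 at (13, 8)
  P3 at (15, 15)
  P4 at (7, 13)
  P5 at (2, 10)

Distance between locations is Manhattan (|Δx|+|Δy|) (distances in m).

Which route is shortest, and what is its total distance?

(a): 20 + 8 + 13 + 18 + 10 + 7 = 76
(b): 1 + 8 + 19 + 13 + 9 + 12 = 62

Shortest is (b), total 62 m.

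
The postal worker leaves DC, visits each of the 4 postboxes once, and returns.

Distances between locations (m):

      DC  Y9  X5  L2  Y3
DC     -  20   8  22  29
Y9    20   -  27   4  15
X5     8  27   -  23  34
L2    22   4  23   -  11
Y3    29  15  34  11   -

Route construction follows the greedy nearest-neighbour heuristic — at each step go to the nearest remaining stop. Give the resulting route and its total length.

From DC: distances to unvisited — X5=8, Y9=20, L2=22, Y3=29. Nearest is X5 (8).
From X5: distances to unvisited — L2=23, Y9=27, Y3=34. Nearest is L2 (23).
From L2: distances to unvisited — Y9=4, Y3=11. Nearest is Y9 (4).
From Y9: distances to unvisited — Y3=15. Nearest is Y3 (15).
Return Y3→DC: 29.
Total = 8 + 23 + 4 + 15 + 29 = 79.

Total distance 79 m via the nearest-neighbour route DC → X5 → L2 → Y9 → Y3 → DC.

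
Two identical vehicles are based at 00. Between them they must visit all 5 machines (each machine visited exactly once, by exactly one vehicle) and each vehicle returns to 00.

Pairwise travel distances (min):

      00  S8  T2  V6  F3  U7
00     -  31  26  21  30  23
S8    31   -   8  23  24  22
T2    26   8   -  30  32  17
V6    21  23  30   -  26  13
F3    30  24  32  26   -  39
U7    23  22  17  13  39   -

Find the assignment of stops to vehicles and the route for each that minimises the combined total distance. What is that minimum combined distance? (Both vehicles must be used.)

Try each way of splitting the stops between the two vehicles (each non-empty) and, for each split, find the best tour for each vehicle:
  {S8} + {T2, V6, F3, U7}: 62 + 112 = 174
  {T2} + {S8, V6, F3, U7}: 52 + 110 = 162
  {S8, T2} + {V6, F3, U7}: 65 + 92 = 157
  {V6} + {S8, T2, F3, U7}: 42 + 102 = 144
  {S8, V6} + {T2, F3, U7}: 75 + 102 = 177
  {T2, V6} + {S8, F3, U7}: 77 + 99 = 176
  … (15 splits in total)
Best: vehicle 1 00 → V6 → 00 = 42; vehicle 2 00 → F3 → S8 → T2 → U7 → 00 = 102; combined 144.

144 min — the smallest possible combined total.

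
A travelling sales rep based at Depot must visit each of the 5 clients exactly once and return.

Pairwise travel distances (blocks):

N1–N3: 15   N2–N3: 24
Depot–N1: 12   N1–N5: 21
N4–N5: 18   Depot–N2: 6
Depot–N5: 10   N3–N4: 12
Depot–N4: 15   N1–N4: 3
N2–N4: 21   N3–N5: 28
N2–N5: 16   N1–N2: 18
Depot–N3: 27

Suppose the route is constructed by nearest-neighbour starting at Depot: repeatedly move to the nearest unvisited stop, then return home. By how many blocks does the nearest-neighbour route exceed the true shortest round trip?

Depot: N2=6, N5=10, N1=12, N4=15, N3=27 ⇒ N2
N2: N5=16, N1=18, N4=21, N3=24 ⇒ N5
N5: N4=18, N1=21, N3=28 ⇒ N4
N4: N1=3, N3=12 ⇒ N1
N1: N3=15 ⇒ N3
NN route Depot → N2 → N5 → N4 → N1 → N3 → Depot costs 85.
Optimal: Depot → N2 → N3 → N1 → N4 → N5 → Depot costs 76 (by enumerating all 60 distinct tours).
Excess = 85 − 76 = 9.

Excess over optimum: 9 blocks.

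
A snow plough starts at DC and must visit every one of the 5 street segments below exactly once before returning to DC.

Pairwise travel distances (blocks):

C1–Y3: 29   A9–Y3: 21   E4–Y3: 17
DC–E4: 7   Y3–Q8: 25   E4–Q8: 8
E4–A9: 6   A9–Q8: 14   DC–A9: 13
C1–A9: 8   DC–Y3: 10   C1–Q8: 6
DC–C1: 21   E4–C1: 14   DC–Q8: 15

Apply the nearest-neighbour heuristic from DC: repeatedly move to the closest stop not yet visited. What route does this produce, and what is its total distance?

From DC: distances to unvisited — E4=7, Y3=10, A9=13, Q8=15, C1=21. Nearest is E4 (7).
From E4: distances to unvisited — A9=6, Q8=8, C1=14, Y3=17. Nearest is A9 (6).
From A9: distances to unvisited — C1=8, Q8=14, Y3=21. Nearest is C1 (8).
From C1: distances to unvisited — Q8=6, Y3=29. Nearest is Q8 (6).
From Q8: distances to unvisited — Y3=25. Nearest is Y3 (25).
Return Y3→DC: 10.
Total = 7 + 6 + 8 + 6 + 25 + 10 = 62.

62 blocks along DC → E4 → A9 → C1 → Q8 → Y3 → DC.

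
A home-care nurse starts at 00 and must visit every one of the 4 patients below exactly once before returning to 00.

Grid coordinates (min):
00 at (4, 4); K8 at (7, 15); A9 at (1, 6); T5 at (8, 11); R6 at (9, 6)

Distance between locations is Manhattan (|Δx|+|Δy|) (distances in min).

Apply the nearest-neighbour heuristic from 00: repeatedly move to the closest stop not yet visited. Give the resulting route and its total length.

Nearest-neighbour total = 38 min; route 00 → A9 → R6 → T5 → K8 → 00.

00 → [A9:5 / R6:7 / T5:11 / K8:14] → A9 (5)
A9 → [R6:8 / T5:12 / K8:15] → R6 (8)
R6 → [T5:6 / K8:11] → T5 (6)
T5 → [K8:5] → K8 (5)
Return K8→00: 14.
Total = 5 + 8 + 6 + 5 + 14 = 38.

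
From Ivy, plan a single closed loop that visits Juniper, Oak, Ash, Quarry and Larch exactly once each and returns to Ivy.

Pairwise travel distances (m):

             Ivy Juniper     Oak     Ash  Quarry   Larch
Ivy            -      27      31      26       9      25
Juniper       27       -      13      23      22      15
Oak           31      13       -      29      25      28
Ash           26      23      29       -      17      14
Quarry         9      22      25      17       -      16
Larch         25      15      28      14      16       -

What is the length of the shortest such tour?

There are 60 distinct closed tours to check (reversals are equivalent).
Ivy-Juniper-Oak-Ash-Quarry-Larch-Ivy: 27+13+29+17+16+25 = 127
Ivy-Juniper-Oak-Ash-Larch-Quarry-Ivy: 27+13+29+14+16+9 = 108
Ivy-Juniper-Oak-Quarry-Ash-Larch-Ivy: 27+13+25+17+14+25 = 121
Ivy-Juniper-Oak-Quarry-Larch-Ash-Ivy: 27+13+25+16+14+26 = 121
Ivy-Juniper-Oak-Larch-Ash-Quarry-Ivy: 27+13+28+14+17+9 = 108
Ivy-Juniper-Oak-Larch-Quarry-Ash-Ivy: 27+13+28+16+17+26 = 127
Ivy-Juniper-Ash-Oak-Quarry-Larch-Ivy: 27+23+29+25+16+25 = 145
Ivy-Juniper-Ash-Oak-Larch-Quarry-Ivy: 27+23+29+28+16+9 = 132
Ivy-Juniper-Ash-Quarry-Oak-Larch-Ivy: 27+23+17+25+28+25 = 145
Ivy-Juniper-Ash-Quarry-Larch-Oak-Ivy: 27+23+17+16+28+31 = 142
Ivy-Juniper-Ash-Larch-Oak-Quarry-Ivy: 27+23+14+28+25+9 = 126
Ivy-Juniper-Ash-Larch-Quarry-Oak-Ivy: 27+23+14+16+25+31 = 136
Ivy-Juniper-Quarry-Oak-Ash-Larch-Ivy: 27+22+25+29+14+25 = 142
Ivy-Juniper-Quarry-Oak-Larch-Ash-Ivy: 27+22+25+28+14+26 = 142
… (46 more)
Ivy-Oak-Juniper-Larch-Ash-Quarry-Ivy: 31+13+15+14+17+9 = 99  ← best
The minimum is 99.
One optimal route: Ivy → Oak → Juniper → Larch → Ash → Quarry → Ivy (or its reverse).

Shortest round trip = 99 m.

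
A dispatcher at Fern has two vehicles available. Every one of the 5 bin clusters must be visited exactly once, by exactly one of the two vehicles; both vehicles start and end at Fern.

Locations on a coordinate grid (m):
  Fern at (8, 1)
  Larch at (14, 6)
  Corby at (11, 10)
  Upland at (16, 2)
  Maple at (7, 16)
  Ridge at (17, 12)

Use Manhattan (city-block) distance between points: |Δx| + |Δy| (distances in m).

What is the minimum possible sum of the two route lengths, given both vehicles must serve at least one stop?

72 m — the smallest possible combined total.

Try each way of splitting the stops between the two vehicles (each non-empty) and, for each split, find the best tour for each vehicle:
  {Larch} + {Corby, Upland, Maple, Ridge}: 22 + 54 = 76
  {Corby} + {Larch, Upland, Maple, Ridge}: 24 + 54 = 78
  {Larch, Corby} + {Upland, Maple, Ridge}: 30 + 50 = 80
  {Upland} + {Larch, Corby, Maple, Ridge}: 18 + 54 = 72
  {Larch, Upland} + {Corby, Maple, Ridge}: 26 + 50 = 76
  {Corby, Upland} + {Larch, Maple, Ridge}: 34 + 50 = 84
  … (15 splits in total)
Best: vehicle 1 Fern → Upland → Fern = 18; vehicle 2 Fern → Larch → Ridge → Corby → Maple → Fern = 54; combined 72.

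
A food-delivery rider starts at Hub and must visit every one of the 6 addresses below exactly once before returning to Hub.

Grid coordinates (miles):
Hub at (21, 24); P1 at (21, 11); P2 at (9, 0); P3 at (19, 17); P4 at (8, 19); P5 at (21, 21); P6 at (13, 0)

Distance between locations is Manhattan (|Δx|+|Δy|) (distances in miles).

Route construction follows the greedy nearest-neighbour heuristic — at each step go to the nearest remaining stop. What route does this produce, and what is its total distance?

At Hub the remaining stops are P5 3, P3 9, P1 13, P4 18, P6 32, P2 36; go to P5.
At P5 the remaining stops are P3 6, P1 10, P4 15, P6 29, P2 33; go to P3.
At P3 the remaining stops are P1 8, P4 13, P6 23, P2 27; go to P1.
At P1 the remaining stops are P6 19, P4 21, P2 23; go to P6.
At P6 the remaining stops are P2 4, P4 24; go to P2.
At P2 the remaining stops are P4 20; go to P4.
Return P4→Hub: 18.
Total = 3 + 6 + 8 + 19 + 4 + 20 + 18 = 78.

78 miles along Hub → P5 → P3 → P1 → P6 → P2 → P4 → Hub.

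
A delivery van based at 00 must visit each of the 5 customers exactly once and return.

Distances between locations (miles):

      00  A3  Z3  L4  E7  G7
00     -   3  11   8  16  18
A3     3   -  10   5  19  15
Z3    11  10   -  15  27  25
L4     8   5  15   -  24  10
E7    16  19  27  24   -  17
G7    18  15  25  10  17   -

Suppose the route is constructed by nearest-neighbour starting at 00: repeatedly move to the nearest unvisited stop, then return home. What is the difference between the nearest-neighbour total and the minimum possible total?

00: A3=3, L4=8, Z3=11, E7=16, G7=18 ⇒ A3
A3: L4=5, Z3=10, G7=15, E7=19 ⇒ L4
L4: G7=10, Z3=15, E7=24 ⇒ G7
G7: E7=17, Z3=25 ⇒ E7
E7: Z3=27 ⇒ Z3
NN route 00 → A3 → L4 → G7 → E7 → Z3 → 00 costs 73.
Optimal: 00 → Z3 → A3 → L4 → G7 → E7 → 00 costs 69 (by enumerating all 60 distinct tours).
Excess = 73 − 69 = 4.

The nearest-neighbour route is 4 miles longer than optimal.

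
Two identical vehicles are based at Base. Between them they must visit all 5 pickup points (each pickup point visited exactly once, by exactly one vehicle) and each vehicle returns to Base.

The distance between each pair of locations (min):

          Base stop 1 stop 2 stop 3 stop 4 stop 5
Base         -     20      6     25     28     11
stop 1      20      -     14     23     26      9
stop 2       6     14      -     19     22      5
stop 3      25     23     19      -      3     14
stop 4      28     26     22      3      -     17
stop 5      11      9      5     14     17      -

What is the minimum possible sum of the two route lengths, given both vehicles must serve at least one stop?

Check every non-empty split of the stops between the two vehicles; for each half take its own optimal tour:
  {stop 1} + {stop 2, stop 3, stop 4, stop 5}: 40 + 56 = 96
  {stop 2} + {stop 1, stop 3, stop 4, stop 5}: 12 + 74 = 86
  {stop 1, stop 2} + {stop 3, stop 4, stop 5}: 40 + 56 = 96
  {stop 3} + {stop 1, stop 2, stop 4, stop 5}: 50 + 74 = 124
  {stop 1, stop 3} + {stop 2, stop 4, stop 5}: 68 + 56 = 124
  {stop 2, stop 3} + {stop 1, stop 4, stop 5}: 50 + 74 = 124
  … (15 splits in total)
Best: vehicle 1 Base → stop 2 → Base = 12; vehicle 2 Base → stop 1 → stop 3 → stop 4 → stop 5 → Base = 74; combined 86.

Minimum combined distance: 86 min.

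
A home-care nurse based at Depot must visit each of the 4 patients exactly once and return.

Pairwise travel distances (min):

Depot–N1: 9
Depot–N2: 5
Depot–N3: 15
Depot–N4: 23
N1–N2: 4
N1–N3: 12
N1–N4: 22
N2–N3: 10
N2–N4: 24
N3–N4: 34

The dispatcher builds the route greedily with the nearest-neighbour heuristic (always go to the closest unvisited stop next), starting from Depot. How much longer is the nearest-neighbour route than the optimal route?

Excess over optimum: 6 min.

Depot: N2=5, N1=9, N3=15, N4=23 ⇒ N2
N2: N1=4, N3=10, N4=24 ⇒ N1
N1: N3=12, N4=22 ⇒ N3
N3: N4=34 ⇒ N4
NN route Depot → N2 → N1 → N3 → N4 → Depot costs 78.
Optimal: Depot → N2 → N3 → N1 → N4 → Depot costs 72 (by enumerating all 12 distinct tours).
Excess = 78 − 72 = 6.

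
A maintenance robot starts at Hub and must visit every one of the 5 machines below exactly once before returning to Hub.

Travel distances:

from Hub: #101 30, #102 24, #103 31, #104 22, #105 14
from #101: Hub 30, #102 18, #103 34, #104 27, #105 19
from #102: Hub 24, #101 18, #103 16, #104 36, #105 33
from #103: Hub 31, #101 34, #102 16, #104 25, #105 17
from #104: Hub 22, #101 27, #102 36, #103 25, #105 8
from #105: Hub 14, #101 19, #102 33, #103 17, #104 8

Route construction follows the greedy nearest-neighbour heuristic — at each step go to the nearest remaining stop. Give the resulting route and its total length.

Nearest-neighbour total = 111; route Hub → #105 → #104 → #103 → #102 → #101 → Hub.

Hub → [#105:14 / #104:22 / #102:24 / #101:30 / #103:31] → #105 (14)
#105 → [#104:8 / #103:17 / #101:19 / #102:33] → #104 (8)
#104 → [#103:25 / #101:27 / #102:36] → #103 (25)
#103 → [#102:16 / #101:34] → #102 (16)
#102 → [#101:18] → #101 (18)
Return #101→Hub: 30.
Total = 14 + 8 + 25 + 16 + 18 + 30 = 111.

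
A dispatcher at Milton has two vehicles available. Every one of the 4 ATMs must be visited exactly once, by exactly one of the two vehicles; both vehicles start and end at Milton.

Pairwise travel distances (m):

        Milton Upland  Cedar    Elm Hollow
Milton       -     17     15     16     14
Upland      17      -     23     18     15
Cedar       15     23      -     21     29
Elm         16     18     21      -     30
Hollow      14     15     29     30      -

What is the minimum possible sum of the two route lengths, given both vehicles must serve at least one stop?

Try each way of splitting the stops between the two vehicles (each non-empty) and, for each split, find the best tour for each vehicle:
  {Upland} + {Cedar, Elm, Hollow}: 34 + 80 = 114
  {Cedar} + {Upland, Elm, Hollow}: 30 + 63 = 93
  {Upland, Cedar} + {Elm, Hollow}: 55 + 60 = 115
  {Elm} + {Upland, Cedar, Hollow}: 32 + 67 = 99
  {Upland, Elm} + {Cedar, Hollow}: 51 + 58 = 109
  {Cedar, Elm} + {Upland, Hollow}: 52 + 46 = 98
  … (7 splits in total)
Best: vehicle 1 Milton → Cedar → Milton = 30; vehicle 2 Milton → Elm → Upland → Hollow → Milton = 63; combined 93.

Minimum combined distance: 93 m.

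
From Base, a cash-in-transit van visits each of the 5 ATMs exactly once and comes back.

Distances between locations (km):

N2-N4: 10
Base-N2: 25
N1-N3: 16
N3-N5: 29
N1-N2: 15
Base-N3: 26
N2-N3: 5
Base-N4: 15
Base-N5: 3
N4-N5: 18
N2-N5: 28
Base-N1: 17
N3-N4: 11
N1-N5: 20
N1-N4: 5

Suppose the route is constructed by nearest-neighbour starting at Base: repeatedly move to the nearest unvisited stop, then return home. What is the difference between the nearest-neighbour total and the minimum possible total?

The nearest-neighbour route is 3 km longer than optimal.

Base: N5=3, N4=15, N1=17, N2=25, N3=26 ⇒ N5
N5: N4=18, N1=20, N2=28, N3=29 ⇒ N4
N4: N1=5, N2=10, N3=11 ⇒ N1
N1: N2=15, N3=16 ⇒ N2
N2: N3=5 ⇒ N3
NN route Base → N5 → N4 → N1 → N2 → N3 → Base costs 72.
Optimal: Base → N1 → N2 → N3 → N4 → N5 → Base costs 69 (by enumerating all 60 distinct tours).
Excess = 72 − 69 = 3.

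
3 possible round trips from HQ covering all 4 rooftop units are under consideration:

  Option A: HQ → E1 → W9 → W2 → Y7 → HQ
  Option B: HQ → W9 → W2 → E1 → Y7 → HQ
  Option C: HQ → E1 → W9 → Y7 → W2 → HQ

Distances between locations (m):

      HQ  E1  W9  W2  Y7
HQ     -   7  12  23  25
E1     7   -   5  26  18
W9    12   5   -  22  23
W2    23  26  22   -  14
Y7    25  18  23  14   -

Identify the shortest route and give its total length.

Option A: 7 + 5 + 22 + 14 + 25 = 73
Option B: 12 + 22 + 26 + 18 + 25 = 103
Option C: 7 + 5 + 23 + 14 + 23 = 72

Shortest is Option C, total 72 m.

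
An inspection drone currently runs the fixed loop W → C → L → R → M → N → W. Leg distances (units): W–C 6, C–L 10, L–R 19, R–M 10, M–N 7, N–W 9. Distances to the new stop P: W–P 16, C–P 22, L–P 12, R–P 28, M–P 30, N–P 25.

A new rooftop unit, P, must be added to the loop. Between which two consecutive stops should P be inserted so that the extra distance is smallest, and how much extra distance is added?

+21 — insert P between L and R.

Insertion cost between consecutive stops i–j is d(i,P) + d(P,j) − d(i,j):
  between W and C: 16 + 22 − 6 = 32
  between C and L: 22 + 12 − 10 = 24
  between L and R: 12 + 28 − 19 = 21
  between R and M: 28 + 30 − 10 = 48
  between M and N: 30 + 25 − 7 = 48
  between N and W: 25 + 16 − 9 = 32
Cheapest insertion is between L and R, adding 21.
New total = 61 + 21 = 82.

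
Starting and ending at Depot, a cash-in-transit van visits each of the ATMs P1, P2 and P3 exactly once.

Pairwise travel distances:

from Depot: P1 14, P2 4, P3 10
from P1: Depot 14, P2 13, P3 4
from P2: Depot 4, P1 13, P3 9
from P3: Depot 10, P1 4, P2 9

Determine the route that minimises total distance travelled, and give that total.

With 3 stops there are 3!/2 = 3 distinct round trips (a route and its reverse cost the same).
Depot-P1-P2-P3-Depot: 14+13+9+10 = 46
Depot-P1-P3-P2-Depot: 14+4+9+4 = 31
Depot-P2-P1-P3-Depot: 4+13+4+10 = 31
The minimum is 31.
One optimal route: Depot → P1 → P3 → P2 → Depot (or its reverse).

Minimum total distance: 31.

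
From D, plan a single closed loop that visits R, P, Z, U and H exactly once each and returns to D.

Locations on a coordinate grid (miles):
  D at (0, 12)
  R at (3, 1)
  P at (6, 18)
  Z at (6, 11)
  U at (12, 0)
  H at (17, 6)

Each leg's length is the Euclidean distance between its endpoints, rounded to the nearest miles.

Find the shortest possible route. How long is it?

There are 60 distinct closed tours to check (reversals are equivalent).
D→R→P→Z→U→H→D: 11+17+7+13+8+18 = 74
D→R→P→Z→H→U→D: 11+17+7+12+8+17 = 72
D→R→P→U→Z→H→D: 11+17+19+13+12+18 = 90
D→R→P→U→H→Z→D: 11+17+19+8+12+6 = 73
D→R→P→H→Z→U→D: 11+17+16+12+13+17 = 86
D→R→P→H→U→Z→D: 11+17+16+8+13+6 = 71
D→R→Z→P→U→H→D: 11+10+7+19+8+18 = 73
D→R→Z→P→H→U→D: 11+10+7+16+8+17 = 69
D→R→Z→U→P→H→D: 11+10+13+19+16+18 = 87
D→R→Z→U→H→P→D: 11+10+13+8+16+8 = 66
D→R→Z→H→P→U→D: 11+10+12+16+19+17 = 85
D→R→Z→H→U→P→D: 11+10+12+8+19+8 = 68
D→R→U→P→Z→H→D: 11+9+19+7+12+18 = 76
D→R→U→P→H→Z→D: 11+9+19+16+12+6 = 73
… (46 more)
D→R→U→H→Z→P→D: 11+9+8+12+7+8 = 55  ← best
The minimum is 55.
One optimal route: D → R → U → H → Z → P → D (or its reverse).

55 miles — the shortest possible round trip.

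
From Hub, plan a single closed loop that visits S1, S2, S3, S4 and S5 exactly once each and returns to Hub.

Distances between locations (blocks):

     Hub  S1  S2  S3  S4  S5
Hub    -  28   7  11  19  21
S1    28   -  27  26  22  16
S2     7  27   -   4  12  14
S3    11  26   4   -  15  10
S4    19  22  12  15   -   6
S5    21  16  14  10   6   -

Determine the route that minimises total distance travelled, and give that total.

Shortest round trip = 76 blocks.

There are 60 distinct closed tours to check (reversals are equivalent).
Hub-S1-S2-S3-S4-S5-Hub: 28+27+4+15+6+21 = 101
Hub-S1-S2-S3-S5-S4-Hub: 28+27+4+10+6+19 = 94
Hub-S1-S2-S4-S3-S5-Hub: 28+27+12+15+10+21 = 113
Hub-S1-S2-S4-S5-S3-Hub: 28+27+12+6+10+11 = 94
Hub-S1-S2-S5-S3-S4-Hub: 28+27+14+10+15+19 = 113
Hub-S1-S2-S5-S4-S3-Hub: 28+27+14+6+15+11 = 101
Hub-S1-S3-S2-S4-S5-Hub: 28+26+4+12+6+21 = 97
Hub-S1-S3-S2-S5-S4-Hub: 28+26+4+14+6+19 = 97
Hub-S1-S3-S4-S2-S5-Hub: 28+26+15+12+14+21 = 116
Hub-S1-S3-S4-S5-S2-Hub: 28+26+15+6+14+7 = 96
Hub-S1-S3-S5-S2-S4-Hub: 28+26+10+14+12+19 = 109
Hub-S1-S3-S5-S4-S2-Hub: 28+26+10+6+12+7 = 89
Hub-S1-S4-S2-S3-S5-Hub: 28+22+12+4+10+21 = 97
Hub-S1-S4-S2-S5-S3-Hub: 28+22+12+14+10+11 = 97
… (46 more)
Hub-S1-S5-S4-S3-S2-Hub: 28+16+6+15+4+7 = 76  ← best
The minimum is 76.
One optimal route: Hub → S1 → S5 → S4 → S3 → S2 → Hub (or its reverse).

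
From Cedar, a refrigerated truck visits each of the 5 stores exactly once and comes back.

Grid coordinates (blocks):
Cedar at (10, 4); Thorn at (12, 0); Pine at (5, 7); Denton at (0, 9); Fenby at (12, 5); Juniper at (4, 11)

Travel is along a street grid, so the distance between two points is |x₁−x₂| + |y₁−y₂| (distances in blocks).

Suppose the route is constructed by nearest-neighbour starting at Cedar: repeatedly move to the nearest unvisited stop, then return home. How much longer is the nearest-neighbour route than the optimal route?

From Cedar: Fenby=3, Thorn=6, Pine=8, Juniper=13, Denton=15 → choose Fenby (3).
From Fenby: Thorn=5, Pine=9, Juniper=14, Denton=16 → choose Thorn (5).
From Thorn: Pine=14, Juniper=19, Denton=21 → choose Pine (14).
From Pine: Juniper=5, Denton=7 → choose Juniper (5).
From Juniper: Denton=6 → choose Denton (6).
NN route Cedar → Fenby → Thorn → Pine → Juniper → Denton → Cedar costs 48.
Optimal: Cedar → Thorn → Fenby → Pine → Denton → Juniper → Cedar costs 46 (by enumerating all 60 distinct tours).
Excess = 48 − 46 = 2.

The nearest-neighbour route is 2 blocks longer than optimal.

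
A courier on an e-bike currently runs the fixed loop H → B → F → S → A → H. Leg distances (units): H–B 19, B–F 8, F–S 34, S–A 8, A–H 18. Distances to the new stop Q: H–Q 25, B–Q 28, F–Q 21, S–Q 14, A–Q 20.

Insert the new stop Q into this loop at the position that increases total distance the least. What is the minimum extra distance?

Adding 1 by placing Q on the F–S leg.

Insertion cost between consecutive stops i–j is d(i,Q) + d(Q,j) − d(i,j):
  between H and B: 25 + 28 − 19 = 34
  between B and F: 28 + 21 − 8 = 41
  between F and S: 21 + 14 − 34 = 1
  between S and A: 14 + 20 − 8 = 26
  between A and H: 20 + 25 − 18 = 27
Cheapest insertion is between F and S, adding 1.
New total = 87 + 1 = 88.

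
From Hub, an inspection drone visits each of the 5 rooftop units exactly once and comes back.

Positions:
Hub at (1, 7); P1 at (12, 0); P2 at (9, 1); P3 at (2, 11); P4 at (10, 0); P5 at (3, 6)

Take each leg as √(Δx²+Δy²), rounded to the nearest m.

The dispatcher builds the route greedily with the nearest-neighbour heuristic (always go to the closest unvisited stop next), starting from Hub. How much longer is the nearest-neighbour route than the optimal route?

3 m longer than the optimal tour.

Hub: P5=2, P3=4, P2=10, P4=11, P1=13 ⇒ P5
P5: P3=5, P2=8, P4=9, P1=11 ⇒ P3
P3: P2=12, P4=14, P1=15 ⇒ P2
P2: P4=1, P1=3 ⇒ P4
P4: P1=2 ⇒ P1
NN route Hub → P5 → P3 → P2 → P4 → P1 → Hub costs 35.
Optimal: Hub → P3 → P1 → P4 → P2 → P5 → Hub costs 32 (by enumerating all 60 distinct tours).
Excess = 35 − 32 = 3.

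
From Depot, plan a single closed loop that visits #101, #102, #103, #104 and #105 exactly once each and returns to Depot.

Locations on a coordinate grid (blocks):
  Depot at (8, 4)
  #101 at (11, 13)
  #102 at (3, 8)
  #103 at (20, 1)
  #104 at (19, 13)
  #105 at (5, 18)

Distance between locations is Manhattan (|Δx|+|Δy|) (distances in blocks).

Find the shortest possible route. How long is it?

With 5 stops there are 5!/2 = 60 distinct round trips (a route and its reverse cost the same).
Depot→#101→#102→#103→#104→#105→Depot: 12+13+24+13+19+17 = 98
Depot→#101→#102→#103→#105→#104→Depot: 12+13+24+32+19+20 = 120
Depot→#101→#102→#104→#103→#105→Depot: 12+13+21+13+32+17 = 108
Depot→#101→#102→#104→#105→#103→Depot: 12+13+21+19+32+15 = 112
Depot→#101→#102→#105→#103→#104→Depot: 12+13+12+32+13+20 = 102
Depot→#101→#102→#105→#104→#103→Depot: 12+13+12+19+13+15 = 84
Depot→#101→#103→#102→#104→#105→Depot: 12+21+24+21+19+17 = 114
Depot→#101→#103→#102→#105→#104→Depot: 12+21+24+12+19+20 = 108
Depot→#101→#103→#104→#102→#105→Depot: 12+21+13+21+12+17 = 96
Depot→#101→#103→#104→#105→#102→Depot: 12+21+13+19+12+9 = 86
Depot→#101→#103→#105→#102→#104→Depot: 12+21+32+12+21+20 = 118
Depot→#101→#103→#105→#104→#102→Depot: 12+21+32+19+21+9 = 114
Depot→#101→#104→#102→#103→#105→Depot: 12+8+21+24+32+17 = 114
Depot→#101→#104→#102→#105→#103→Depot: 12+8+21+12+32+15 = 100
… (46 more)
Depot→#102→#105→#101→#104→#103→Depot: 9+12+11+8+13+15 = 68  ← best
The minimum is 68.
One optimal route: Depot → #102 → #105 → #101 → #104 → #103 → Depot (or its reverse).

Shortest round trip = 68 blocks.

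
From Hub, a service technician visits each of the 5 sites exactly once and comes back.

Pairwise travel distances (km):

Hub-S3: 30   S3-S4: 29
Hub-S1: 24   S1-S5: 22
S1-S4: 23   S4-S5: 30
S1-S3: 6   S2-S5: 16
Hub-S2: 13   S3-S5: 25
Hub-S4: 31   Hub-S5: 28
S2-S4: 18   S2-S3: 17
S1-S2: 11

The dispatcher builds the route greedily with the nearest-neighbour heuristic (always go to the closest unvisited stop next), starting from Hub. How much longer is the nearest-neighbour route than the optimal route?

3 km longer than the optimal tour.

Hub: S2=13, S1=24, S5=28, S3=30, S4=31 ⇒ S2
S2: S1=11, S5=16, S3=17, S4=18 ⇒ S1
S1: S3=6, S5=22, S4=23 ⇒ S3
S3: S5=25, S4=29 ⇒ S5
S5: S4=30 ⇒ S4
NN route Hub → S2 → S1 → S3 → S5 → S4 → Hub costs 116.
Optimal: Hub → S2 → S4 → S1 → S3 → S5 → Hub costs 113 (by enumerating all 60 distinct tours).
Excess = 116 − 113 = 3.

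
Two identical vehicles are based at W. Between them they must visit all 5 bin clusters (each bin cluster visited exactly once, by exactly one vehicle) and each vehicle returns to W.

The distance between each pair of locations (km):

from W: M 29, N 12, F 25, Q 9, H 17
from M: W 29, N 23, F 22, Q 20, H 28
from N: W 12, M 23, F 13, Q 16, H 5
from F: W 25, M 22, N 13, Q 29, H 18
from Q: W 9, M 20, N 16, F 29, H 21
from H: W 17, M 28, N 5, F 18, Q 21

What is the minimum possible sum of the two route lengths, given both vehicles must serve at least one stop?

104 km — the smallest possible combined total.

There are 2^4 − 1 = 15 ways to divide the 5 stops into two non-empty groups. For each, the best each vehicle can do is its own shortest tour through its group:
  {M} + {N, F, Q, H}: 58 + 73 = 131
  {N} + {M, F, Q, H}: 24 + 86 = 110
  {M, N} + {F, Q, H}: 64 + 73 = 137
  {F} + {M, N, Q, H}: 50 + 74 = 124
  {M, F} + {N, Q, H}: 76 + 47 = 123
  {N, F} + {M, Q, H}: 50 + 74 = 124
  … (15 splits in total)
  {Q} + {M, N, F, H}: 18 + 86 = 104  ← best
Best: vehicle 1 W → Q → W = 18; vehicle 2 W → M → F → N → H → W = 86; combined 104.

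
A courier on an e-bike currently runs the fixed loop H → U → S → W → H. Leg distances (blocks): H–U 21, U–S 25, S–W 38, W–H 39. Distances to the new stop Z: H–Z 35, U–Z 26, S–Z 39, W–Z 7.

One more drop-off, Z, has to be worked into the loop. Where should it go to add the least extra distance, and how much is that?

Insertion cost between consecutive stops i–j is d(i,Z) + d(Z,j) − d(i,j):
  between H and U: 35 + 26 − 21 = 40
  between U and S: 26 + 39 − 25 = 40
  between S and W: 39 + 7 − 38 = 8
  between W and H: 7 + 35 − 39 = 3
Cheapest insertion is between W and H, adding 3.
New total = 123 + 3 = 126.

+3 blocks — insert Z between W and H.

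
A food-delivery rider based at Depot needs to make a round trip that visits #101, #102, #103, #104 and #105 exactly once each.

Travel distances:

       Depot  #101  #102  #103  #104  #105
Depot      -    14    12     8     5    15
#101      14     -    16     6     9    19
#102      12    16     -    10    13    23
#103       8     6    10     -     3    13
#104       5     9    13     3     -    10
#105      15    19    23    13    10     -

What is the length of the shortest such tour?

62 — the shortest possible round trip.

There are 60 distinct closed tours to check (reversals are equivalent).
Depot→#101→#102→#103→#104→#105→Depot: 14+16+10+3+10+15 = 68
Depot→#101→#102→#103→#105→#104→Depot: 14+16+10+13+10+5 = 68
Depot→#101→#102→#104→#103→#105→Depot: 14+16+13+3+13+15 = 74
Depot→#101→#102→#104→#105→#103→Depot: 14+16+13+10+13+8 = 74
Depot→#101→#102→#105→#103→#104→Depot: 14+16+23+13+3+5 = 74
Depot→#101→#102→#105→#104→#103→Depot: 14+16+23+10+3+8 = 74
Depot→#101→#103→#102→#104→#105→Depot: 14+6+10+13+10+15 = 68
Depot→#101→#103→#102→#105→#104→Depot: 14+6+10+23+10+5 = 68
Depot→#101→#103→#104→#102→#105→Depot: 14+6+3+13+23+15 = 74
Depot→#101→#103→#104→#105→#102→Depot: 14+6+3+10+23+12 = 68
Depot→#101→#103→#105→#102→#104→Depot: 14+6+13+23+13+5 = 74
Depot→#101→#103→#105→#104→#102→Depot: 14+6+13+10+13+12 = 68
Depot→#101→#104→#102→#103→#105→Depot: 14+9+13+10+13+15 = 74
Depot→#101→#104→#102→#105→#103→Depot: 14+9+13+23+13+8 = 80
… (46 more)
Depot→#102→#101→#103→#104→#105→Depot: 12+16+6+3+10+15 = 62  ← best
The minimum is 62.
One optimal route: Depot → #102 → #101 → #103 → #104 → #105 → Depot (or its reverse).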